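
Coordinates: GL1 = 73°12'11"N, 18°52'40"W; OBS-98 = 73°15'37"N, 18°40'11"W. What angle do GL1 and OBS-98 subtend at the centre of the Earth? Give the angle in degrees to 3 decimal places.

GL1: φ = +73.20306°, λ = -18.87778°
OBS-98: φ = +73.26028°, λ = -18.66972°
Δφ = 0.0572°,  Δλ = 0.2081°
a = sin²(Δφ/2) + cos φ₁ cos φ₂ sin²(Δλ/2) = 0.000001
c = 2·arcsin(√a) = 0.001447 rad = 0.0829°

0.083°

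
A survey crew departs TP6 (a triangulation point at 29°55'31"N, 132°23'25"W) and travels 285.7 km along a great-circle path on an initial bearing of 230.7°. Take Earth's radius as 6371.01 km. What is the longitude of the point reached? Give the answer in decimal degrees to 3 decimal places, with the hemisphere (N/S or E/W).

134.648°W

TP6: φ = +29.92528°, λ = -132.39028°
δ = d/R = 285.7/6371.01 = 0.044844 rad
φ₂ = arcsin(sin φ₁ cos δ + cos φ₁ sin δ cos θ)
   = arcsin(0.49887·0.99899 + 0.86668·0.04483·-0.63338) = 28.27868°
λ₂ = λ₁ + atan2(sin θ sin δ cos φ₁, cos δ − sin φ₁ sin φ₂) = -134.64783°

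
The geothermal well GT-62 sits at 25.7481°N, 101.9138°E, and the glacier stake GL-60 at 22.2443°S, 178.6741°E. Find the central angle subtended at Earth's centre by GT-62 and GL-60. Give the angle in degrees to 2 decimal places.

Δφ = -47.9924°,  Δλ = 76.7603°
a = sin²(Δφ/2) + cos φ₁ cos φ₂ sin²(Δλ/2) = 0.486758
c = 2·arcsin(√a) = 1.544310 rad = 88.4825°

88.48°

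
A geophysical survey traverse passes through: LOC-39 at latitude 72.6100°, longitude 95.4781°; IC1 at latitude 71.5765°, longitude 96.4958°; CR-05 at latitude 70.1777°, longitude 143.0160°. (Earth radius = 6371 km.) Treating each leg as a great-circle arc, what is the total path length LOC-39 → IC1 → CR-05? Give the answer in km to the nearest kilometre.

LOC-39→IC1: c = 0.018846 rad, d = 120.07 km
IC1→CR-05: c = 0.260445 rad, d = 1659.29 km
Total = 120.07 + 1659.29 = 1779.36 km

1779 km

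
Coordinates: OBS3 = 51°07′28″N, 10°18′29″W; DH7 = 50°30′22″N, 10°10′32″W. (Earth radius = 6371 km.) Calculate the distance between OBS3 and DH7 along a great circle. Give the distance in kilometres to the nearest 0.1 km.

OBS3: φ = +51.12444°, λ = -10.30806°
DH7: φ = +50.50611°, λ = -10.17556°
Δφ = -0.6183°,  Δλ = 0.1325°
a = sin²(Δφ/2) + cos φ₁ cos φ₂ sin²(Δλ/2) = 0.000030
c = 2·arcsin(√a) = 0.010890 rad = 0.6240°
d = R·c = 6371 × 0.010890 = 69.4 km

69.4 km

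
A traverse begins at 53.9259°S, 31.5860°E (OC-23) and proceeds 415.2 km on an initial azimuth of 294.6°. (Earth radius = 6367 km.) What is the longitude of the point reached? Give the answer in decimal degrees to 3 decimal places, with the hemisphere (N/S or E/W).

26.034°E

δ = d/R = 415.2/6367 = 0.065211 rad
φ₂ = arcsin(sin φ₁ cos δ + cos φ₁ sin δ cos θ)
   = arcsin(-0.80826·0.99787 + 0.58883·0.06517·0.41628) = -52.23834°
λ₂ = λ₁ + atan2(sin θ sin δ cos φ₁, cos δ − sin φ₁ sin φ₂) = 26.03368°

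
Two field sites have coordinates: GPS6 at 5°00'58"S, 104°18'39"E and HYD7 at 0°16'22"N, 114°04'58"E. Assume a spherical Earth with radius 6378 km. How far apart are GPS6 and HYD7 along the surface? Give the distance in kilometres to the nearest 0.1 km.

1235.7 km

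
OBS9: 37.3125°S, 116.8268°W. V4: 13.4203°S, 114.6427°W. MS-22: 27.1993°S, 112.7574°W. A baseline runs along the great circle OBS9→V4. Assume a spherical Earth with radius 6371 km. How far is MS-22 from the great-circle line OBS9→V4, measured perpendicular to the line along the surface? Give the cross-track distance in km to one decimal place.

299.3 km

δ₁₃ = central angle OBS9→MS-22 = 0.186392 rad  (haversine)
θ₁₃ = bearing OBS9→MS-22 = 19.913°,  θ₁₂ = bearing OBS9→V4 = 5.235°
dₓₜ = R·arcsin(sin δ₁₃ · sin(θ₁₃ − θ₁₂)) = 6371·arcsin(0.18531·sin(14.678°)) = 299.273 km
|dₓₜ| = 299.273 km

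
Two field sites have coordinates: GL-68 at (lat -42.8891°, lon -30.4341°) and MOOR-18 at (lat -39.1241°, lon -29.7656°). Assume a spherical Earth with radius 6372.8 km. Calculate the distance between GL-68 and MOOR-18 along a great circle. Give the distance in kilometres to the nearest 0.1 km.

Δφ = 3.7650°,  Δλ = 0.6685°
a = sin²(Δφ/2) + cos φ₁ cos φ₂ sin²(Δλ/2) = 0.001098
c = 2·arcsin(√a) = 0.066298 rad = 3.7986°
d = R·c = 6372.8 × 0.066298 = 422.5 km

422.5 km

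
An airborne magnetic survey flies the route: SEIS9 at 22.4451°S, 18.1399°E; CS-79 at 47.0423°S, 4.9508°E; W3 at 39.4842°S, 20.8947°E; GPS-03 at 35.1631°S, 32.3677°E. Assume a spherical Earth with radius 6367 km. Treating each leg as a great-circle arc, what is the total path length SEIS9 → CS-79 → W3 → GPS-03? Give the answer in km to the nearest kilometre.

5633 km

SEIS9→CS-79: c = 0.467622 rad, d = 2977.35 km
CS-79→W3: c = 0.241086 rad, d = 1534.99 km
W3→GPS-03: c = 0.176011 rad, d = 1120.66 km
Total = 2977.35 + 1534.99 + 1120.66 = 5633.00 km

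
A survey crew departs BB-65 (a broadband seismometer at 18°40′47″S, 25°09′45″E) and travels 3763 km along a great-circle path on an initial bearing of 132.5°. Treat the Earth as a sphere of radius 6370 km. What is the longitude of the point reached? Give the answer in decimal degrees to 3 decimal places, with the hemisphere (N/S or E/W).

56.810°E

BB-65: φ = -18.67972°, λ = +25.16250°
δ = d/R = 3763/6370 = 0.590738 rad
φ₂ = arcsin(sin φ₁ cos δ + cos φ₁ sin δ cos θ)
   = arcsin(-0.32028·0.83053 + 0.94732·0.55697·-0.67559) = -38.49637°
λ₂ = λ₁ + atan2(sin θ sin δ cos φ₁, cos δ − sin φ₁ sin φ₂) = 56.80961°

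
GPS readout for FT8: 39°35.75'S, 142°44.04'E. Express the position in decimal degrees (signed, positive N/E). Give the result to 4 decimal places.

-39.5958°, +142.7340°

lat: 39.5958° S → -39.5958°
lon: 142.7340° E → +142.7340°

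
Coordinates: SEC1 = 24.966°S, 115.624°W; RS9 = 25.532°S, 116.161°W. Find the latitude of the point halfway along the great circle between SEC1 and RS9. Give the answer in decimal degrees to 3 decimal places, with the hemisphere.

25.249°S

Bx = cos φ₂ cos Δλ = 0.902305,  By = cos φ₂ sin Δλ = -0.008457
φₘ = atan2(sin φ₁ + sin φ₂, √((cos φ₁ + Bx)² + By²)) = -25.24924°
λₘ = λ₁ + atan2(By, cos φ₁ + Bx) = -115.89187°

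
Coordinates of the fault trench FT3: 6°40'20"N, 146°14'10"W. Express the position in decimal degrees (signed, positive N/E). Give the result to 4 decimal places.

lat: 6.6722° N → +6.6722°
lon: 146.2361° W → -146.2361°

+6.6722°, -146.2361°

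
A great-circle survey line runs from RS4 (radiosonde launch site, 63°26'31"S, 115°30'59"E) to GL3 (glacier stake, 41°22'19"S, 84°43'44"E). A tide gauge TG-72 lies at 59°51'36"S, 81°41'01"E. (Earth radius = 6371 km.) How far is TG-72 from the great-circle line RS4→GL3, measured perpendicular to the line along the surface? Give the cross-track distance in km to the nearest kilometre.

RS4: φ = -63.44194°, λ = +115.51639°
GL3: φ = -41.37194°, λ = +84.72889°
TG-72: φ = -59.86000°, λ = +81.68361°
δ₁₃ = central angle RS4→TG-72 = 0.283682 rad  (haversine)
θ₁₃ = bearing RS4→TG-72 = 267.220°,  θ₁₂ = bearing RS4→GL3 = 306.201°
dₓₜ = R·arcsin(sin δ₁₃ · sin(θ₁₃ − θ₁₂)) = 6371·arcsin(0.27989·sin(-38.982°)) = -1127.634 km
|dₓₜ| = 1127.634 km

1128 km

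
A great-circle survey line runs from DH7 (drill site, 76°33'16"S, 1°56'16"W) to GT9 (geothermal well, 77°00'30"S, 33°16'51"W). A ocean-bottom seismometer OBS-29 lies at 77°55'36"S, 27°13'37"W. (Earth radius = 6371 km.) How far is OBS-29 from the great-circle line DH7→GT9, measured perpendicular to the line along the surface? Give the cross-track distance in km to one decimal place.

78.5 km

DH7: φ = -76.55444°, λ = -1.93778°
GT9: φ = -77.00833°, λ = -33.28083°
OBS-29: φ = -77.92667°, λ = -27.22694°
δ₁₃ = central angle DH7→OBS-29 = 0.099518 rad  (haversine)
θ₁₃ = bearing DH7→OBS-29 = 244.071°,  θ₁₂ = bearing DH7→GT9 = 251.191°
dₓₜ = R·arcsin(sin δ₁₃ · sin(θ₁₃ − θ₁₂)) = 6371·arcsin(0.09935·sin(-7.120°)) = -78.462 km
|dₓₜ| = 78.462 km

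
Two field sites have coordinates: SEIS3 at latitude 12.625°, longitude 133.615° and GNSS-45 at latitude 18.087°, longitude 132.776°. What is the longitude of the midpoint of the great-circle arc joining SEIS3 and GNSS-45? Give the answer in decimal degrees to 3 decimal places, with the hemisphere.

Bx = cos φ₂ cos Δλ = 0.950484,  By = cos φ₂ sin Δλ = -0.013919
φₘ = atan2(sin φ₁ + sin φ₂, √((cos φ₁ + Bx)² + By²)) = 15.35639°
λₘ = λ₁ + atan2(By, cos φ₁ + Bx) = 133.20100°

133.201°E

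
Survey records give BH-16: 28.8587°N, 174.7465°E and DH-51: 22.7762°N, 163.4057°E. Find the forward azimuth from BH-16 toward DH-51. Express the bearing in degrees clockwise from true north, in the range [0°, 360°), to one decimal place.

241.8°

Δλ = -11.3408°
y = sin Δλ · cos φ₂ = -0.181311
x = cos φ₁ sin φ₂ − sin φ₁ cos φ₂ cos Δλ = -0.097271
θ = atan2(y, x) = -118.2131° → 241.7869° (mod 360°)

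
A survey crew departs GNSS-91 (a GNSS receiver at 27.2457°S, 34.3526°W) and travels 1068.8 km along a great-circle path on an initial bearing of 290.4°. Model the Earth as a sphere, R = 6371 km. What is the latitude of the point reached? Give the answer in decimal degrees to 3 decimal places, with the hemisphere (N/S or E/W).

23.555°S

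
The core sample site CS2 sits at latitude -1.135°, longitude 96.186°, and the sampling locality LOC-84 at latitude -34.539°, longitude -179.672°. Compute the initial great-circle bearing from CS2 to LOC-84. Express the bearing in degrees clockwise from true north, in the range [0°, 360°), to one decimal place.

Δλ = 84.1420°
y = sin Δλ · cos φ₂ = 0.819439
x = cos φ₁ sin φ₂ − sin φ₁ cos φ₂ cos Δλ = -0.565190
θ = atan2(y, x) = 124.5951° → 124.5951° (mod 360°)

124.6°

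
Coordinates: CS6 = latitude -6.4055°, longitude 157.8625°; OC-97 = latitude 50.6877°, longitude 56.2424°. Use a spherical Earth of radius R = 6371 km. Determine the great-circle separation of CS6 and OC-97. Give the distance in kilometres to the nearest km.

11376 km

Δφ = 57.0932°,  Δλ = -101.6201°
a = sin²(Δφ/2) + cos φ₁ cos φ₂ sin²(Δλ/2) = 0.606566
c = 2·arcsin(√a) = 1.785575 rad = 102.3059°
d = R·c = 6371 × 1.785575 = 11375.9 km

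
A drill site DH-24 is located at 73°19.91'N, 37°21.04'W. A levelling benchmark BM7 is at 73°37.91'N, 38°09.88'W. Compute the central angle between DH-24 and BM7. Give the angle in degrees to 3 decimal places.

0.379°

DH-24: φ = +73.33183°, λ = -37.35067°
BM7: φ = +73.63183°, λ = -38.16467°
Δφ = 0.3000°,  Δλ = -0.8140°
a = sin²(Δφ/2) + cos φ₁ cos φ₂ sin²(Δλ/2) = 0.000011
c = 2·arcsin(√a) = 0.006613 rad = 0.3789°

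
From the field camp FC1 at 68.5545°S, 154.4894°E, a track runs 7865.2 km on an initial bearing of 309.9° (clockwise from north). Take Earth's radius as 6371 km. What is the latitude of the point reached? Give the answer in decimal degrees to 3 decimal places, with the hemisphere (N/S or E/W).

4.918°S

δ = d/R = 7865.2/6371 = 1.234531 rad
φ₂ = arcsin(sin φ₁ cos δ + cos φ₁ sin δ cos θ)
   = arcsin(-0.93077·0.32996 + 0.36562·0.94399·0.64145) = -4.91796°
λ₂ = λ₁ + atan2(sin θ sin δ cos φ₁, cos δ − sin φ₁ sin φ₂) = 107.86434°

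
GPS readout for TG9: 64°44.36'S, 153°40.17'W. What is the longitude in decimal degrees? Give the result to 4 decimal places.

153.6695°W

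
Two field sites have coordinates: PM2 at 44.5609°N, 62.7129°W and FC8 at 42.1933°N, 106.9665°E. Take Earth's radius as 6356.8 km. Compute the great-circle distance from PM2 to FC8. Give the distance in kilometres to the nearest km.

10291 km

Δφ = -2.3676°,  Δλ = 169.6794°
a = sin²(Δφ/2) + cos φ₁ cos φ₂ sin²(Δλ/2) = 0.524039
c = 2·arcsin(√a) = 1.618894 rad = 92.7558°
d = R·c = 6356.8 × 1.618894 = 10291.0 km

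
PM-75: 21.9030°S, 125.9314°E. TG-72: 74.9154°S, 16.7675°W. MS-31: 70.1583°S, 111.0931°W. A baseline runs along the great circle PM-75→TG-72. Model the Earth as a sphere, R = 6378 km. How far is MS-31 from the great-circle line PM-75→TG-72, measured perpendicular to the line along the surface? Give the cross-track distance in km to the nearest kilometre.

2847 km

δ₁₃ = central angle PM-75→MS-31 = 1.390334 rad  (haversine)
θ₁₃ = bearing PM-75→MS-31 = 163.175°,  θ₁₂ = bearing PM-75→TG-72 = 189.206°
dₓₜ = R·arcsin(sin δ₁₃ · sin(θ₁₃ − θ₁₂)) = 6378·arcsin(0.98376·sin(-26.031°)) = -2847.176 km
|dₓₜ| = 2847.176 km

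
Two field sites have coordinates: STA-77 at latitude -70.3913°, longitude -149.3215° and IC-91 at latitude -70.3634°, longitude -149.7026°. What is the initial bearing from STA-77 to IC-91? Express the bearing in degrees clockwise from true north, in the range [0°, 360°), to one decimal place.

282.1°

Δλ = -0.3811°
y = sin Δλ · cos φ₂ = -0.002235
x = cos φ₁ sin φ₂ − sin φ₁ cos φ₂ cos Δλ = 0.000480
θ = atan2(y, x) = -77.8815° → 282.1185° (mod 360°)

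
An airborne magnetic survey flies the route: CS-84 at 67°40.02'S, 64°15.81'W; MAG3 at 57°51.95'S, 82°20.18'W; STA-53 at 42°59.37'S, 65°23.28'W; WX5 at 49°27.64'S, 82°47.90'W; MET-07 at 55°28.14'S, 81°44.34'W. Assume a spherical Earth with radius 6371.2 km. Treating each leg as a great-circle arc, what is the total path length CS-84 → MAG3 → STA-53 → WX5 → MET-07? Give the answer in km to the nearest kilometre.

CS-84: φ = -67.66700°, λ = -64.26350°
MAG3: φ = -57.86583°, λ = -82.33633°
STA-53: φ = -42.98950°, λ = -65.38800°
WX5: φ = -49.46067°, λ = -82.79833°
MET-07: φ = -55.46900°, λ = -81.73900°
CS-84→MAG3: c = 0.222120 rad, d = 1415.17 km
MAG3→STA-53: c = 0.318890 rad, d = 2031.71 km
STA-53→WX5: c = 0.237849 rad, d = 1515.38 km
WX5→MET-07: c = 0.105465 rad, d = 671.94 km
Total = 1415.17 + 2031.71 + 1515.38 + 671.94 = 5634.21 km

5634 km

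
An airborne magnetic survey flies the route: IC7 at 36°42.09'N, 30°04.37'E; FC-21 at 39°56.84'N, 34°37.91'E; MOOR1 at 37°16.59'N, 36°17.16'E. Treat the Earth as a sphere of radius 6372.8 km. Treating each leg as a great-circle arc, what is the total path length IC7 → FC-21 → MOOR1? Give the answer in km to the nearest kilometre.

867 km

IC7: φ = +36.70150°, λ = +30.07283°
FC-21: φ = +39.94733°, λ = +34.63183°
MOOR1: φ = +37.27650°, λ = +36.28600°
IC7→FC-21: c = 0.084274 rad, d = 537.06 km
FC-21→MOOR1: c = 0.051784 rad, d = 330.01 km
Total = 537.06 + 330.01 = 867.07 km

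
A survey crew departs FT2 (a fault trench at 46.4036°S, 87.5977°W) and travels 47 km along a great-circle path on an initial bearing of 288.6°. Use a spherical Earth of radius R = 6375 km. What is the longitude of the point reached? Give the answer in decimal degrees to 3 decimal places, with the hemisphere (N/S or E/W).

88.177°W

δ = d/R = 47/6375 = 0.007373 rad
φ₂ = arcsin(sin φ₁ cos δ + cos φ₁ sin δ cos θ)
   = arcsin(-0.72422·0.99997 + 0.68957·0.00737·0.31896) = -46.26740°
λ₂ = λ₁ + atan2(sin θ sin δ cos φ₁, cos δ − sin φ₁ sin φ₂) = -88.17684°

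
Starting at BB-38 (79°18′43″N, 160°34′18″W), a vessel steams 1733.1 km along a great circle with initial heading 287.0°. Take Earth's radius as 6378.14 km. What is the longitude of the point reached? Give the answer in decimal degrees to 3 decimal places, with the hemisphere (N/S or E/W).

131.014°E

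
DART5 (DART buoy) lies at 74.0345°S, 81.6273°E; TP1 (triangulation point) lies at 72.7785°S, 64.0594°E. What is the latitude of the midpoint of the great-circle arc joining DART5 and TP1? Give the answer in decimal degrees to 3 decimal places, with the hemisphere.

Bx = cos φ₂ cos Δλ = 0.282258,  By = cos φ₂ sin Δλ = -0.089363
φₘ = atan2(sin φ₁ + sin φ₂, √((cos φ₁ + Bx)² + By²)) = -73.59035°
λₘ = λ₁ + atan2(By, cos φ₁ + Bx) = 72.51769°

73.590°S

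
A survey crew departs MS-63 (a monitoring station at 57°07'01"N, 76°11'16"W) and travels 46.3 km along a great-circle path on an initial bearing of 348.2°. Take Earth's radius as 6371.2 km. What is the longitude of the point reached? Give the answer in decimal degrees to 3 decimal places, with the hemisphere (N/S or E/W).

76.346°W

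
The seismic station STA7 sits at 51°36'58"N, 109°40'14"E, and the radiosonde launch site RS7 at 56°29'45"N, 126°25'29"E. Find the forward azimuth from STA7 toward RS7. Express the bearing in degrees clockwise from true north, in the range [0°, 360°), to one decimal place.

57.0°

STA7: φ = +51.61611°, λ = +109.67056°
RS7: φ = +56.49583°, λ = +126.42472°
Δλ = 16.7542°
y = sin Δλ · cos φ₂ = 0.159122
x = cos φ₁ sin φ₂ − sin φ₁ cos φ₂ cos Δλ = 0.103432
θ = atan2(y, x) = 56.9755° → 56.9755° (mod 360°)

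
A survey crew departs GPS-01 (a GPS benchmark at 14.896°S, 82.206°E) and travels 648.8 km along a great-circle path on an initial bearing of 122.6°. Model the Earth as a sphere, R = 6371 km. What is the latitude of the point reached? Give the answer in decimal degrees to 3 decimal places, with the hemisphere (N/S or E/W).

δ = d/R = 648.8/6371 = 0.101836 rad
φ₂ = arcsin(sin φ₁ cos δ + cos φ₁ sin δ cos θ)
   = arcsin(-0.25707·0.99482 + 0.96639·0.10166·-0.53877) = -17.97877°
λ₂ = λ₁ + atan2(sin θ sin δ cos φ₁, cos δ − sin φ₁ sin φ₂) = 87.37195°

17.979°S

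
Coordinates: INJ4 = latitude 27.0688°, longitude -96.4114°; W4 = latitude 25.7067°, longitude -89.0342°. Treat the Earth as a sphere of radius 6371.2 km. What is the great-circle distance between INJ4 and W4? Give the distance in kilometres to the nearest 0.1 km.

Δφ = -1.3621°,  Δλ = 7.3772°
a = sin²(Δφ/2) + cos φ₁ cos φ₂ sin²(Δλ/2) = 0.003462
c = 2·arcsin(√a) = 0.117745 rad = 6.7463°
d = R·c = 6371.2 × 0.117745 = 750.2 km

750.2 km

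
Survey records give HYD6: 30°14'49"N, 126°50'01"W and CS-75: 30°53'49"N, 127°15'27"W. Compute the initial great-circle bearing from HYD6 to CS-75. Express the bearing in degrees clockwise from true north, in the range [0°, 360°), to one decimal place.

HYD6: φ = +30.24694°, λ = -126.83361°
CS-75: φ = +30.89694°, λ = -127.25750°
Δλ = -0.4239°
y = sin Δλ · cos φ₂ = -0.006348
x = cos φ₁ sin φ₂ − sin φ₁ cos φ₂ cos Δλ = 0.011356
θ = atan2(y, x) = -29.2060° → 330.7940° (mod 360°)

330.8°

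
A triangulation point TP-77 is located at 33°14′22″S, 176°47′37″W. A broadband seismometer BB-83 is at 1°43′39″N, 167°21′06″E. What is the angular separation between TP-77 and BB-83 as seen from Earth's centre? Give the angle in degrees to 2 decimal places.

TP-77: φ = -33.23944°, λ = -176.79361°
BB-83: φ = +1.72750°, λ = +167.35167°
Δφ = 34.9669°,  Δλ = -15.8547°
a = sin²(Δφ/2) + cos φ₁ cos φ₂ sin²(Δλ/2) = 0.106160
c = 2·arcsin(√a) = 0.663764 rad = 38.0309°

38.03°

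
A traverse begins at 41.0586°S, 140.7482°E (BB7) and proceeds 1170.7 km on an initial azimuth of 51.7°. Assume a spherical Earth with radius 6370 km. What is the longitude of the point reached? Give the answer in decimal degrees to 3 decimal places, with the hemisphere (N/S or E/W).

150.720°E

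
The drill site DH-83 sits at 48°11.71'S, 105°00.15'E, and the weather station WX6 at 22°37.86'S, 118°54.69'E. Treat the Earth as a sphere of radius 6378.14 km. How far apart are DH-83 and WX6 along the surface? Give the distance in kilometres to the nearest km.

3102 km

DH-83: φ = -48.19517°, λ = +105.00250°
WX6: φ = -22.63100°, λ = +118.91150°
Δφ = 25.5642°,  Δλ = 13.9090°
a = sin²(Δφ/2) + cos φ₁ cos φ₂ sin²(Δλ/2) = 0.057969
c = 2·arcsin(√a) = 0.486313 rad = 27.8637°
d = R·c = 6378.14 × 0.486313 = 3101.8 km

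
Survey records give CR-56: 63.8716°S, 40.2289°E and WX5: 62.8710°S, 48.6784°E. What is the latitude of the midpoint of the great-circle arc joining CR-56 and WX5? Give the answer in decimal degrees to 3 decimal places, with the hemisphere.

Bx = cos φ₂ cos Δλ = 0.451046,  By = cos φ₂ sin Δλ = 0.067003
φₘ = atan2(sin φ₁ + sin φ₂, √((cos φ₁ + Bx)² + By²)) = -63.43369°
λₘ = λ₁ + atan2(By, cos φ₁ + Bx) = 44.52736°

63.434°S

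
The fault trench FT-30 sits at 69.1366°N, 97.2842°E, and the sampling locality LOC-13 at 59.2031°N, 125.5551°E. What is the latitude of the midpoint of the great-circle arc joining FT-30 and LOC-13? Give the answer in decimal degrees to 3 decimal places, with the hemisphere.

Bx = cos φ₂ cos Δλ = 0.450924,  By = cos φ₂ sin Δλ = 0.242502
φₘ = atan2(sin φ₁ + sin φ₂, √((cos φ₁ + Bx)² + By²)) = 64.83160°
λₘ = λ₁ + atan2(By, cos φ₁ + Bx) = 114.00837°

64.832°N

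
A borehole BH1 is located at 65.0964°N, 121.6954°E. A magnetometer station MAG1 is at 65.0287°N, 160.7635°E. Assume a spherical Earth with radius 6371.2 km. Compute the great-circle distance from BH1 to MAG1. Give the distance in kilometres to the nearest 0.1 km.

1802.4 km

Δφ = -0.0677°,  Δλ = 39.0681°
a = sin²(Δφ/2) + cos φ₁ cos φ₂ sin²(Δλ/2) = 0.019875
c = 2·arcsin(√a) = 0.282902 rad = 16.2091°
d = R·c = 6371.2 × 0.282902 = 1802.4 km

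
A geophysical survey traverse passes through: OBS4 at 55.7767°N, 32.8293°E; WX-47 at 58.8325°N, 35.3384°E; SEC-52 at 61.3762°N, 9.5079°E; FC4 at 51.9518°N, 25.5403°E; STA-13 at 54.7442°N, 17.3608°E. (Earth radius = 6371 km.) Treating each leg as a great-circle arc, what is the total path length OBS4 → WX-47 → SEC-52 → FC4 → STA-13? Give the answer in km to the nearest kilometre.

OBS4→WX-47: c = 0.058334 rad, d = 371.65 km
WX-47→SEC-52: c = 0.227457 rad, d = 1449.13 km
SEC-52→FC4: c = 0.223991 rad, d = 1427.04 km
FC4→STA-13: c = 0.098085 rad, d = 624.90 km
Total = 371.65 + 1449.13 + 1427.04 + 624.90 = 3872.72 km

3873 km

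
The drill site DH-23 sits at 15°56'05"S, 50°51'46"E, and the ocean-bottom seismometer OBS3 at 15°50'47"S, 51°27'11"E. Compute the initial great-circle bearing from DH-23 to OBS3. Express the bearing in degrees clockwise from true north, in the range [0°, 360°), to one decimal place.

81.2°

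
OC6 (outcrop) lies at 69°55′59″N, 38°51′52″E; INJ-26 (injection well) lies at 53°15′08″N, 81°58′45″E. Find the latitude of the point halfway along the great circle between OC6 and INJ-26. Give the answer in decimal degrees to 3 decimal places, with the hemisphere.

63.165°N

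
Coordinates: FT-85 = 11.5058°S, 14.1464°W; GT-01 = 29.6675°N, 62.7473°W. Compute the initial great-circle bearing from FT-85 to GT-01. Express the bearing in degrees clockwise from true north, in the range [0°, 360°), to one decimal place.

312.6°

Δλ = -48.6009°
y = sin Δλ · cos φ₂ = -0.651790
x = cos φ₁ sin φ₂ − sin φ₁ cos φ₂ cos Δλ = 0.599635
θ = atan2(y, x) = -47.3865° → 312.6135° (mod 360°)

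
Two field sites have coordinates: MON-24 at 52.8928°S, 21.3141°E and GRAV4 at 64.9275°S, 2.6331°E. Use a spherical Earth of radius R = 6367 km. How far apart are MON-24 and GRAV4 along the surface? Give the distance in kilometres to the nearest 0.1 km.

Δφ = -12.0347°,  Δλ = -18.6810°
a = sin²(Δφ/2) + cos φ₁ cos φ₂ sin²(Δλ/2) = 0.017724
c = 2·arcsin(√a) = 0.267054 rad = 15.3011°
d = R·c = 6367 × 0.267054 = 1700.3 km

1700.3 km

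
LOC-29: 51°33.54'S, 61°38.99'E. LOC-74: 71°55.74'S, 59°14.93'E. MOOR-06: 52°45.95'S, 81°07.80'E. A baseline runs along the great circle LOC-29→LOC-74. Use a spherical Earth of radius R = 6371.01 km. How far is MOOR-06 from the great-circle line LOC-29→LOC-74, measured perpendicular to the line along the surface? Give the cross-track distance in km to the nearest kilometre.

1305 km

LOC-29: φ = -51.55900°, λ = +61.64983°
LOC-74: φ = -71.92900°, λ = +59.24883°
MOOR-06: φ = -52.76583°, λ = +81.13000°
δ₁₃ = central angle LOC-29→MOOR-06 = 0.208973 rad  (haversine)
θ₁₃ = bearing LOC-29→MOOR-06 = 103.432°,  θ₁₂ = bearing LOC-29→LOC-74 = 182.137°
dₓₜ = R·arcsin(sin δ₁₃ · sin(θ₁₃ − θ₁₂)) = 6371.01·arcsin(0.20746·sin(-78.705°)) = -1305.209 km
|dₓₜ| = 1305.209 km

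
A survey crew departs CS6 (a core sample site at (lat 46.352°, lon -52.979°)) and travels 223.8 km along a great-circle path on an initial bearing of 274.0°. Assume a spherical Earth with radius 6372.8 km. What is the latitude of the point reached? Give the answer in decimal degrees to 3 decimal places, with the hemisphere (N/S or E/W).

δ = d/R = 223.8/6372.8 = 0.035118 rad
φ₂ = arcsin(sin φ₁ cos δ + cos φ₁ sin δ cos θ)
   = arcsin(0.72359·0.99938 + 0.69023·0.03511·0.06976) = 46.45539°
λ₂ = λ₁ + atan2(sin θ sin δ cos φ₁, cos δ − sin φ₁ sin φ₂) = -55.89322°

46.455°N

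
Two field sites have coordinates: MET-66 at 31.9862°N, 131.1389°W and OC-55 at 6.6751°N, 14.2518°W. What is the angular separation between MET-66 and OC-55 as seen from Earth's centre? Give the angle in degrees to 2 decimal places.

Δφ = -25.3111°,  Δλ = 116.8871°
a = sin²(Δφ/2) + cos φ₁ cos φ₂ sin²(Δλ/2) = 0.659700
c = 2·arcsin(√a) = 1.895893 rad = 108.6266°

108.63°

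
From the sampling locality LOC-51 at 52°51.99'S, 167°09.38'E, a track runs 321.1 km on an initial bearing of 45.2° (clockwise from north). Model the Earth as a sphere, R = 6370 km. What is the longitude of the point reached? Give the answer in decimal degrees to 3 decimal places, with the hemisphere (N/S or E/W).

LOC-51: φ = -52.86650°, λ = +167.15633°
δ = d/R = 321.1/6370 = 0.050408 rad
φ₂ = arcsin(sin φ₁ cos δ + cos φ₁ sin δ cos θ)
   = arcsin(-0.79723·0.99873 + 0.60367·0.05039·0.70463) = -50.78558°
λ₂ = λ₁ + atan2(sin θ sin δ cos φ₁, cos δ − sin φ₁ sin φ₂) = 170.39821°

170.398°E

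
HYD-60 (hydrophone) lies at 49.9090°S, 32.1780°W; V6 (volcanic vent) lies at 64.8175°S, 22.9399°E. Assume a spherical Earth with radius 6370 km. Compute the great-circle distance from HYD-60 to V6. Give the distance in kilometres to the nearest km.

Δφ = -14.9085°,  Δλ = 55.1179°
a = sin²(Δφ/2) + cos φ₁ cos φ₂ sin²(Δλ/2) = 0.075488
c = 2·arcsin(√a) = 0.556659 rad = 31.8942°
d = R·c = 6370 × 0.556659 = 3545.9 km

3546 km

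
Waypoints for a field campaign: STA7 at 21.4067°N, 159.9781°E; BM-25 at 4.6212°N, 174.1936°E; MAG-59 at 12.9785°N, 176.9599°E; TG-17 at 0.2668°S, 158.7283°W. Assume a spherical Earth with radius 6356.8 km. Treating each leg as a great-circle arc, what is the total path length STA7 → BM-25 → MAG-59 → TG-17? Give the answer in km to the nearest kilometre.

STA7→BM-25: c = 0.379158 rad, d = 2410.23 km
BM-25→MAG-59: c = 0.153454 rad, d = 975.47 km
MAG-59→TG-17: c = 0.480026 rad, d = 3051.43 km
Total = 2410.23 + 975.47 + 3051.43 = 6437.13 km

6437 km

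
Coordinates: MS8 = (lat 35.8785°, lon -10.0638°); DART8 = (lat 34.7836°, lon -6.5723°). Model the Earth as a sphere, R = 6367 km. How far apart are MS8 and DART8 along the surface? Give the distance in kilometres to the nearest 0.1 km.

Δφ = -1.0949°,  Δλ = 3.4915°
a = sin²(Δφ/2) + cos φ₁ cos φ₂ sin²(Δλ/2) = 0.000709
c = 2·arcsin(√a) = 0.053257 rad = 3.0514°
d = R·c = 6367 × 0.053257 = 339.1 km

339.1 km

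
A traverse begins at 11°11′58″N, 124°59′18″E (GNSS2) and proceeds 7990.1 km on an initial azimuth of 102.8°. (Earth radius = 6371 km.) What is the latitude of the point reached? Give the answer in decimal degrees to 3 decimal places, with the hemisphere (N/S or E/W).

8.398°S

GNSS2: φ = +11.19944°, λ = +124.98833°
δ = d/R = 7990.1/6371 = 1.254136 rad
φ₂ = arcsin(sin φ₁ cos δ + cos φ₁ sin δ cos θ)
   = arcsin(0.19422·0.31139 + 0.98096·0.95028·-0.22155) = -8.39771°
λ₂ = λ₁ + atan2(sin θ sin δ cos φ₁, cos δ − sin φ₁ sin φ₂) = -165.50568°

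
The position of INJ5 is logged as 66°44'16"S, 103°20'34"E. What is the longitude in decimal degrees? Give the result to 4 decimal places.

103° + 20′/60 + 34″/3600 = 103 + 0.33333 + 0.00944 = 103.3428°

103.3428°E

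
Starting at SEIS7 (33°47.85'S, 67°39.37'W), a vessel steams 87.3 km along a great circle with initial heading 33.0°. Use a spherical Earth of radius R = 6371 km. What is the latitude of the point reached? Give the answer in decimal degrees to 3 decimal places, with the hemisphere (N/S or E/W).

SEIS7: φ = -33.79750°, λ = -67.65617°
δ = d/R = 87.3/6371 = 0.013703 rad
φ₂ = arcsin(sin φ₁ cos δ + cos φ₁ sin δ cos θ)
   = arcsin(-0.55626·0.99991 + 0.83101·0.01370·0.83867) = -33.13800°
λ₂ = λ₁ + atan2(sin θ sin δ cos φ₁, cos δ − sin φ₁ sin φ₂) = -67.14552°

33.138°S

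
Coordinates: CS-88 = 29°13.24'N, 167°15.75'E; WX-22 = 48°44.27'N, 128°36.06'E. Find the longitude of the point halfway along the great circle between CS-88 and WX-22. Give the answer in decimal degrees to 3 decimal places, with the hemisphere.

150.727°E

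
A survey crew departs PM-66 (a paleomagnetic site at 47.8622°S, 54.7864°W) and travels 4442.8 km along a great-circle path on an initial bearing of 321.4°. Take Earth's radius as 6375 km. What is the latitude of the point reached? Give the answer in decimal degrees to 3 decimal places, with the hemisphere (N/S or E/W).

δ = d/R = 4442.8/6375 = 0.696910 rad
φ₂ = arcsin(sin φ₁ cos δ + cos φ₁ sin δ cos θ)
   = arcsin(-0.74153·0.76683 + 0.67092·0.64185·0.78152) = -13.41984°
λ₂ = λ₁ + atan2(sin θ sin δ cos φ₁, cos δ − sin φ₁ sin φ₂) = -79.09672°

13.420°S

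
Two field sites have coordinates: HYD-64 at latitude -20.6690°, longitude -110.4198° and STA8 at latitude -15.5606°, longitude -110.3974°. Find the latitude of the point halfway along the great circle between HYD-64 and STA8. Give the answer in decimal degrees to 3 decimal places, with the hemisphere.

18.115°S

Bx = cos φ₂ cos Δλ = 0.963347,  By = cos φ₂ sin Δλ = 0.000377
φₘ = atan2(sin φ₁ + sin φ₂, √((cos φ₁ + Bx)² + By²)) = -18.11480°
λₘ = λ₁ + atan2(By, cos φ₁ + Bx) = -110.40844°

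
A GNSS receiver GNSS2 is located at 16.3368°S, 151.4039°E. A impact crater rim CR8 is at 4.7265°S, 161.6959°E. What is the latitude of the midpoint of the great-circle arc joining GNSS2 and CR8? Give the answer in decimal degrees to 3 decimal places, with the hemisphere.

10.573°S

Bx = cos φ₂ cos Δλ = 0.980564,  By = cos φ₂ sin Δλ = 0.178057
φₘ = atan2(sin φ₁ + sin φ₂, √((cos φ₁ + Bx)² + By²)) = -10.57330°
λₘ = λ₁ + atan2(By, cos φ₁ + Bx) = 156.64743°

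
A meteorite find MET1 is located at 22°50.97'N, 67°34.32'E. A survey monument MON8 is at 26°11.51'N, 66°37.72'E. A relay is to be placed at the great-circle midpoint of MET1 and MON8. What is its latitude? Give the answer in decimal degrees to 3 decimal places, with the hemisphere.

24.521°N

MET1: φ = +22.84950°, λ = +67.57200°
MON8: φ = +26.19183°, λ = +66.62867°
Bx = cos φ₂ cos Δλ = 0.897200,  By = cos φ₂ sin Δλ = -0.014773
φₘ = atan2(sin φ₁ + sin φ₂, √((cos φ₁ + Bx)² + By²)) = 24.52140°
λₘ = λ₁ + atan2(By, cos φ₁ + Bx) = 67.10661°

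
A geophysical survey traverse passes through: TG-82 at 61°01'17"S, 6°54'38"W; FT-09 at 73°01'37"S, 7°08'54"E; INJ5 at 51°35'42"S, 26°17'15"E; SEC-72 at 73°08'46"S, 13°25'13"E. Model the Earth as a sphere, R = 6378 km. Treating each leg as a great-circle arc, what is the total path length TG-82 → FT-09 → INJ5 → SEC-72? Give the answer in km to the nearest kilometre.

6492 km

TG-82: φ = -61.02139°, λ = -6.91056°
FT-09: φ = -73.02694°, λ = +7.14833°
INJ5: φ = -51.59500°, λ = +26.28750°
SEC-72: φ = -73.14611°, λ = +13.42028°
TG-82→FT-09: c = 0.229012 rad, d = 1460.64 km
FT-09→INJ5: c = 0.400597 rad, d = 2555.01 km
INJ5→SEC-72: c = 0.388265 rad, d = 2476.35 km
Total = 1460.64 + 2555.01 + 2476.35 = 6492.00 km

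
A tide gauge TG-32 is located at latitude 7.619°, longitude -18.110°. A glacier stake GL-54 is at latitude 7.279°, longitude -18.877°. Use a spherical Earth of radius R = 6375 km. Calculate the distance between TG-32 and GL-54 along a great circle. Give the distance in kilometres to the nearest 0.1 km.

Δφ = -0.3400°,  Δλ = -0.7670°
a = sin²(Δφ/2) + cos φ₁ cos φ₂ sin²(Δλ/2) = 0.000053
c = 2·arcsin(√a) = 0.014540 rad = 0.8331°
d = R·c = 6375 × 0.014540 = 92.7 km

92.7 km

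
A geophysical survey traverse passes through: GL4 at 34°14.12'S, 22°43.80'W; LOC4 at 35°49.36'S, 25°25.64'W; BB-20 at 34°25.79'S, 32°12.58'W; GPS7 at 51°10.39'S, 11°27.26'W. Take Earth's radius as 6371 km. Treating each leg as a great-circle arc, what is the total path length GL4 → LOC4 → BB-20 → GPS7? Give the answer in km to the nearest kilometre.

GL4: φ = -34.23533°, λ = -22.73000°
LOC4: φ = -35.82267°, λ = -25.42733°
BB-20: φ = -34.42983°, λ = -32.20967°
GPS7: φ = -51.17317°, λ = -11.45433°
GL4→LOC4: c = 0.047469 rad, d = 302.42 km
LOC4→BB-20: c = 0.099798 rad, d = 635.81 km
BB-20→GPS7: c = 0.392269 rad, d = 2499.15 km
Total = 302.42 + 635.81 + 2499.15 = 3437.38 km

3437 km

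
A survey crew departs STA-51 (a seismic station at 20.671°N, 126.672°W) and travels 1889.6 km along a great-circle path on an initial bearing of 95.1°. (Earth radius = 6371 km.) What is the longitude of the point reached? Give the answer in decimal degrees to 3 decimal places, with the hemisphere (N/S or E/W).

108.821°W

δ = d/R = 1889.6/6371 = 0.296594 rad
φ₂ = arcsin(sin φ₁ cos δ + cos φ₁ sin δ cos θ)
   = arcsin(0.35300·0.95634 + 0.93562·0.29226·-0.08889) = 18.25703°
λ₂ = λ₁ + atan2(sin θ sin δ cos φ₁, cos δ − sin φ₁ sin φ₂) = -108.82126°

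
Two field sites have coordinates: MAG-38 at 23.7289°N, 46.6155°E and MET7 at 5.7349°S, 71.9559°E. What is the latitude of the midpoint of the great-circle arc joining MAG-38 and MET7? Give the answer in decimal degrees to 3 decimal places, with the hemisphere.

Bx = cos φ₂ cos Δλ = 0.899257,  By = cos φ₂ sin Δλ = 0.425853
φₘ = atan2(sin φ₁ + sin φ₂, √((cos φ₁ + Bx)² + By²)) = 9.21735°
λₘ = λ₁ + atan2(By, cos φ₁ + Bx) = 59.82193°

9.217°N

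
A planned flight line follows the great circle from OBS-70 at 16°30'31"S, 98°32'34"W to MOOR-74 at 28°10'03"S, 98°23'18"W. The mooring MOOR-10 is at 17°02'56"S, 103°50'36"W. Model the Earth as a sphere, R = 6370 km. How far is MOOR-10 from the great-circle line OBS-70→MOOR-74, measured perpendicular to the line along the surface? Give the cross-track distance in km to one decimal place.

564.1 km

OBS-70: φ = -16.50861°, λ = -98.54278°
MOOR-74: φ = -28.16750°, λ = -98.38833°
MOOR-10: φ = -17.04889°, λ = -103.84333°
δ₁₃ = central angle OBS-70→MOOR-10 = 0.089071 rad  (haversine)
θ₁₃ = bearing OBS-70→MOOR-10 = 263.162°,  θ₁₂ = bearing OBS-70→MOOR-74 = 179.326°
dₓₜ = R·arcsin(sin δ₁₃ · sin(θ₁₃ − θ₁₂)) = 6370·arcsin(0.08895·sin(83.836°)) = 564.093 km
|dₓₜ| = 564.093 km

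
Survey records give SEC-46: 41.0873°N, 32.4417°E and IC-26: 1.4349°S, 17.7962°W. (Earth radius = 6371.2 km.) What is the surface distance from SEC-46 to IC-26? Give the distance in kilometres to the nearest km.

Δφ = -42.5222°,  Δλ = -50.2379°
a = sin²(Δφ/2) + cos φ₁ cos φ₂ sin²(Δλ/2) = 0.267268
c = 2·arcsin(√a) = 1.086636 rad = 62.2597°
d = R·c = 6371.2 × 1.086636 = 6923.2 km

6923 km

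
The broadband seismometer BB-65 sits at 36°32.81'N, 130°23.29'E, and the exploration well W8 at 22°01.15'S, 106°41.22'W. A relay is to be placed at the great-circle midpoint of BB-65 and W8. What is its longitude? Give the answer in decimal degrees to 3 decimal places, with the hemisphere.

160.661°W

BB-65: φ = +36.54683°, λ = +130.38817°
W8: φ = -22.01917°, λ = -106.68700°
Bx = cos φ₂ cos Δλ = -0.503892,  By = cos φ₂ sin Δλ = 0.778158
φₘ = atan2(sin φ₁ + sin φ₂, √((cos φ₁ + Bx)² + By²)) = 14.81697°
λₘ = λ₁ + atan2(By, cos φ₁ + Bx) = -160.66133°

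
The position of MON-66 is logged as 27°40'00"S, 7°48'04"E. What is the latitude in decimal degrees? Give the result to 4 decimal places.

27° + 40′/60 + 0″/3600 = 27 + 0.66667 + 0.00000 = 27.6667°

27.6667°S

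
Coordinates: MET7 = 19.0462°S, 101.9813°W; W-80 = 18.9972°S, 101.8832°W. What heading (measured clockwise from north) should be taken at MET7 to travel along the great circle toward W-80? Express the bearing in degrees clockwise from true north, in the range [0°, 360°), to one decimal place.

Δλ = 0.0981°
y = sin Δλ · cos φ₂ = 0.001619
x = cos φ₁ sin φ₂ − sin φ₁ cos φ₂ cos Δλ = 0.000855
θ = atan2(y, x) = 62.1667° → 62.1667° (mod 360°)

62.2°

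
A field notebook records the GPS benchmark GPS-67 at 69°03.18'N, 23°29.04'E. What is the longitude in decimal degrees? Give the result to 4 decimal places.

23° + 29.04′/60 = 23 + 0.48400 = 23.4840°

23.4840°E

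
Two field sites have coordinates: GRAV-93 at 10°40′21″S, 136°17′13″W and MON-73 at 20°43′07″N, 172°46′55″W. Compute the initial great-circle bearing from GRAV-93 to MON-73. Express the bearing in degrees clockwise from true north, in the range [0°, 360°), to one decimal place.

311.2°

GRAV-93: φ = -10.67250°, λ = -136.28694°
MON-73: φ = +20.71861°, λ = -172.78194°
Δλ = -36.4950°
y = sin Δλ · cos φ₂ = -0.556289
x = cos φ₁ sin φ₂ − sin φ₁ cos φ₂ cos Δλ = 0.486911
θ = atan2(y, x) = -48.8049° → 311.1951° (mod 360°)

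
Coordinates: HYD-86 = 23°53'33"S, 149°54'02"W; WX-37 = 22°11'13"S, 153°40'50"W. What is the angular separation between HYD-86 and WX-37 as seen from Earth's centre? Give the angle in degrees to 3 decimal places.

HYD-86: φ = -23.89250°, λ = -149.90056°
WX-37: φ = -22.18694°, λ = -153.68056°
Δφ = 1.7056°,  Δλ = -3.7800°
a = sin²(Δφ/2) + cos φ₁ cos φ₂ sin²(Δλ/2) = 0.001142
c = 2·arcsin(√a) = 0.067611 rad = 3.8739°

3.874°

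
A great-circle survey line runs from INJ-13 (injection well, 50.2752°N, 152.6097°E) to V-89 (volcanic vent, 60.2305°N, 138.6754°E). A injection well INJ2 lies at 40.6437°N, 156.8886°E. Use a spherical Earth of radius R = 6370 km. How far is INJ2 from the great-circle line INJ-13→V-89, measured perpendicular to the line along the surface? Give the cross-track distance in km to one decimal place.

272.4 km

δ₁₃ = central angle INJ-13→INJ2 = 0.175997 rad  (haversine)
θ₁₃ = bearing INJ-13→INJ2 = 161.135°,  θ₁₂ = bearing INJ-13→V-89 = 327.001°
dₓₜ = R·arcsin(sin δ₁₃ · sin(θ₁₃ − θ₁₂)) = 6370·arcsin(0.17509·sin(-165.866°)) = -272.441 km
|dₓₜ| = 272.441 km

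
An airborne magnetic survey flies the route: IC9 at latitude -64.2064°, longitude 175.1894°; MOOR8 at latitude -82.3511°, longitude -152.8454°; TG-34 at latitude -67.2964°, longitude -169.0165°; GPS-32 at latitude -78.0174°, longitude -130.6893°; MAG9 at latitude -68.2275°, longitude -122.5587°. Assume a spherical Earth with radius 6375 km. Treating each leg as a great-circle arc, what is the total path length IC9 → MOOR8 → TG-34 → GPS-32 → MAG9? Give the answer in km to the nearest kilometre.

IC9→MOOR8: c = 0.343769 rad, d = 2191.53 km
MOOR8→TG-34: c = 0.270469 rad, d = 1724.24 km
TG-34→GPS-32: c = 0.264303 rad, d = 1684.93 km
GPS-32→MAG9: c = 0.175360 rad, d = 1117.92 km
Total = 2191.53 + 1724.24 + 1684.93 + 1117.92 = 6718.62 km

6719 km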